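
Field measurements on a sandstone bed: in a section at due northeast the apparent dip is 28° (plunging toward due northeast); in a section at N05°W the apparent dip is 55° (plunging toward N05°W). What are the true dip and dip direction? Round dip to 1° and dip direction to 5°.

The two traces are lines in the plane: v₁ = (sin 45°·cos 28°, cos 45°·cos 28°, −sin 28°), v₂ = (sin 355°·cos 55°, cos 355°·cos 55°, −sin 55°).
The plane normal is n = v₁ × v₂ ∝ (-0.243, 0.535, 0.388).
tan δ = √(n_x²+n_y²)/n_z = 0.588/0.388, so δ = 56.6°.
Dip direction = atan2(-0.243, 0.535) = 336° (azimuth of n's horizontal projection).

true dip 57°, dip direction 335°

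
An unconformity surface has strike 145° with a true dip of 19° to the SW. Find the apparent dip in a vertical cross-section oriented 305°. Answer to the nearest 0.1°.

Angle between strike (145°) and section (305°): β = 20°.
tan(apparent dip) = tan 19° · sin 20° = 0.1178
α = arctan(0.1178) = 6.72°

6.7°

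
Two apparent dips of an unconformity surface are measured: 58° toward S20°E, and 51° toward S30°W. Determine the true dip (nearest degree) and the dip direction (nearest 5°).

The two traces are lines in the plane: v₁ = (sin 160°·cos 58°, cos 160°·cos 58°, −sin 58°), v₂ = (sin 210°·cos 51°, cos 210°·cos 51°, −sin 51°).
The plane normal is n = v₁ × v₂ ∝ (0.075, -0.408, 0.255).
True dip = arccos(n_z / |n|) = arccos(0.5246) = 58.4°.
Dip direction = atan2(0.075, -0.408) = 170° (azimuth of n's horizontal projection).

true dip 58°, dip direction 170°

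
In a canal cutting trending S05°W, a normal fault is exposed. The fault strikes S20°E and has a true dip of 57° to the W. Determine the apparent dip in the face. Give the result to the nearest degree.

Angle between strike (S20°E) and section (S05°W): β = 25°.
tan(apparent dip) = tan 57° · sin 25° = 0.6508
apparent dip = arctan 0.6508 = 33.06°

33°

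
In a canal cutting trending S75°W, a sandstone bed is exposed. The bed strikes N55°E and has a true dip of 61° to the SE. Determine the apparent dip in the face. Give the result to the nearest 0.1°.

31.7°

The strike is N55°E and the section trends S75°W; the acute angle between them is β = 20°.
tan(apparent dip) = tan 61° · sin 20° = 0.6170
apparent dip = arctan 0.6170 = 31.68°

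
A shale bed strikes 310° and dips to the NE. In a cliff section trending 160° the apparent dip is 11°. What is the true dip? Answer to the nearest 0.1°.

21.2°

The section is 30° from the strike.
tan δ = tan α / sin β = tan 11° / sin 30° = 0.1944 / 0.5000 = 0.3888
true dip = arctan 0.3888 = 21.24°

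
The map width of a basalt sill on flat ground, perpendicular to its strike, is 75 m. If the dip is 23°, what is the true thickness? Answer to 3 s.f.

True thickness t = w · sin(dip) = 75 × sin 23°
t = 75 × 0.3907 = 29.305 m

29.3 m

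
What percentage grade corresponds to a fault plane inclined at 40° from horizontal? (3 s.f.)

83.9%

grade % = 100 × tan 40° = 100 × 0.8391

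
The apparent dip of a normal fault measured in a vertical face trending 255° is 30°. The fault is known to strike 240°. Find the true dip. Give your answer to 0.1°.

β = acute angle between strike 240° and section 255° = 15°.
tan δ = tan α / sin β = tan 30° / sin 15° = 0.5774 / 0.2588 = 2.2307
δ = arctan(2.2307) = 65.85°

65.9°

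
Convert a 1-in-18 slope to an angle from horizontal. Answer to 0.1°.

tan θ = 1/18 = 0.0556
θ = arctan(0.0556) = 3.18°

3.2°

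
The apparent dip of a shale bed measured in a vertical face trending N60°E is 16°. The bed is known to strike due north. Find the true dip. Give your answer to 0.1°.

18.3°

The section is 60° from the strike.
tan δ = tan α / sin β = tan 16° / sin 60° = 0.2867 / 0.8660 = 0.3311
δ = arctan(0.3311) = 18.32°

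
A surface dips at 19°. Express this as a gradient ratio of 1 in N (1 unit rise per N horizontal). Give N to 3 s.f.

1 in 2.90

1 : N means tan θ = 1/N, so N = 1/tan 19° = 1/0.3443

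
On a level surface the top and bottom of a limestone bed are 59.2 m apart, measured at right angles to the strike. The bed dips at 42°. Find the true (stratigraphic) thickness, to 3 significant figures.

True thickness t = w · sin(dip) = 59.2 × sin 42°
t = 59.2 × 0.6691 = 39.613 m

39.6 m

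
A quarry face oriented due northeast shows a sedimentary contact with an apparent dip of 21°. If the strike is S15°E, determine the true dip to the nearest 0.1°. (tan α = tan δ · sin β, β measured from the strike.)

23.9°

The section is 60° from the strike.
tan δ = tan α / sin β = tan 21° / sin 60° = 0.3839 / 0.8660 = 0.4432
true dip = arctan 0.4432 = 23.91°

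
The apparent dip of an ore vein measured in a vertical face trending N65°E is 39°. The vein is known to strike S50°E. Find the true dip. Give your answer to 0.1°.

41.8°

β = acute angle between strike S50°E and section N65°E = 65°.
tan(true dip) = tan 39° / sin 65° = 0.8935
true dip = arctan 0.8935 = 41.78°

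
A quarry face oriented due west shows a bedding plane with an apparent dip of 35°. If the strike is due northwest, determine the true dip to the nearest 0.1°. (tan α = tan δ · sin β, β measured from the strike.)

44.7°

The section is 45° from the strike.
tan(true dip) = tan 35° / sin 45° = 0.9902
true dip = arctan 0.9902 = 44.72°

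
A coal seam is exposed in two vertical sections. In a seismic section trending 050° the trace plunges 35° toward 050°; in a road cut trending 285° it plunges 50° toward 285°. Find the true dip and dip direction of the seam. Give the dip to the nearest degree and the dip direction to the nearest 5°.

Represent each trace as a vector plunging at its apparent dip toward its trend (east-north-up frame): v₁ = (0.628, 0.527, -0.574), v₂ = (-0.621, 0.166, -0.766).
The plane normal is n = v₁ × v₂ ∝ (-0.308, 0.837, 0.431).
tan δ = √(n_x²+n_y²)/n_z = 0.892/0.431, so δ = 64.2°.
Dip direction = atan2(-0.308, 0.837) = 340° (azimuth of n's horizontal projection).

true dip 64°, dip direction 340°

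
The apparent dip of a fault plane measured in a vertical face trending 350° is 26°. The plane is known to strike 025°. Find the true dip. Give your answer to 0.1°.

40.4°

The section is 35° from the strike.
tan(true dip) = tan 26° / sin 35° = 0.8503
δ = arctan(0.8503) = 40.38°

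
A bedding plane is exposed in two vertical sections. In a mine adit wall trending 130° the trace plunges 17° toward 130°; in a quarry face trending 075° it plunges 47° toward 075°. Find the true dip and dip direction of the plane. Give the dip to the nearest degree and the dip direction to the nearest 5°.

Each apparent-dip line lies in the plane. As unit vectors (x east, y north, z up), v₁ plunges 17°→130° and v₂ plunges 47°→075°.
n = v₁ × v₂ = (0.501, 0.343, 0.534) (taken with n_z > 0).
tan δ = √(n_x²+n_y²)/n_z = 0.607/0.534, so δ = 48.7°.
Dip direction = azimuth of (n_x, n_y) = atan2(0.501, 0.343) = 56°.

true dip 49°, dip direction 055°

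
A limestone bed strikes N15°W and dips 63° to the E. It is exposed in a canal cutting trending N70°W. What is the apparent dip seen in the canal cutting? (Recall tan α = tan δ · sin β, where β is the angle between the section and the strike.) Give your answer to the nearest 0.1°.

58.1°

The strike is N15°W and the section trends N70°W; the acute angle between them is β = 55°.
tan α = tan 63° × sin 55° = 1.9626 × 0.8192 = 1.6077
apparent dip = arctan 1.6077 = 58.12°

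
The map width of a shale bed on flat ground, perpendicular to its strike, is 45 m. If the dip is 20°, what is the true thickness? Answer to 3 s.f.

15.4 m

True thickness t = w · sin(dip) = 45 × sin 20°
t = 45 × 0.3420 = 15.391 m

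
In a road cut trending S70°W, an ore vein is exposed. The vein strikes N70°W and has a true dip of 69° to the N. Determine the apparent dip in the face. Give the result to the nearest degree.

59°

The section lies 40° from the strike.
tan α = tan 69° × sin 40° = 2.6051 × 0.6428 = 1.6745
α = arctan(1.6745) = 59.15°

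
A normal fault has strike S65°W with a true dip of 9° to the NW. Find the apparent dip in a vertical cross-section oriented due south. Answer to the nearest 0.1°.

The strike is S65°W and the section trends due south; the acute angle between them is β = 65°.
tan(apparent dip) = tan 9° · sin 65° = 0.1435
α = arctan(0.1435) = 8.17°

8.2°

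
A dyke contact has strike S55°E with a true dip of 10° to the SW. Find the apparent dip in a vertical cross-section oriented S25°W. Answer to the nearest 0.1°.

9.9°

The section lies 80° from the strike.
tan α = tan 10° × sin 80° = 0.1763 × 0.9848 = 0.1736
α = arctan(0.1736) = 9.85°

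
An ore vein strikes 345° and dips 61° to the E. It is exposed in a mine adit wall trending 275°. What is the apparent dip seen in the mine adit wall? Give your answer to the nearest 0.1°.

59.5°

The section lies 70° from the strike.
tan α = tan 61° × sin 70° = 1.8040 × 0.9397 = 1.6953
α = arctan(1.6953) = 59.46°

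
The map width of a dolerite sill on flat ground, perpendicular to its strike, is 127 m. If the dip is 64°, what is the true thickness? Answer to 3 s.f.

114 m

True thickness t = w · sin(dip) = 127 × sin 64°
t = 127 × 0.8988 = 114.147 m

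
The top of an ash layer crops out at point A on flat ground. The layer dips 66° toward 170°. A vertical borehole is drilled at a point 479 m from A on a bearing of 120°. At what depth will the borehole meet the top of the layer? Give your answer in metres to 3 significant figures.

692 m

The hole lies 50° from the dip direction, so the down-dip offset is 479 × cos 50° = 307.90 m.
Depth = down-dip offset × tan(dip) = 307.90 × tan 66° = 307.90 × 2.2460
Depth = 691.54 m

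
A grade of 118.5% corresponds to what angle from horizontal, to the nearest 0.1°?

tan θ = 118.5/100 = 1.1850
θ = arctan(1.1850) = 49.84°

49.8°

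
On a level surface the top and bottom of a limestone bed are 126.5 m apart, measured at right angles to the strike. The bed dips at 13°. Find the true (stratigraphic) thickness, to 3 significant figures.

True thickness t = w · sin(dip) = 126.5 × sin 13°
t = 126.5 × 0.2250 = 28.456 m

28.5 m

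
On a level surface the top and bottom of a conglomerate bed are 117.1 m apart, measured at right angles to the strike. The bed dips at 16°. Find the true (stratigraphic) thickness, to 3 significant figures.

32.3 m

True thickness t = w · sin(dip) = 117.1 × sin 16°
t = 117.1 × 0.2756 = 32.277 m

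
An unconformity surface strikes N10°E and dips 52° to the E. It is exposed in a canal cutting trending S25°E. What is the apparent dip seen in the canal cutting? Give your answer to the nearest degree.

36°

Angle between strike (N10°E) and section (S25°E): β = 35°.
tan α = tan 52° × sin 35° = 1.2799 × 0.5736 = 0.7341
α = arctan(0.7341) = 36.28°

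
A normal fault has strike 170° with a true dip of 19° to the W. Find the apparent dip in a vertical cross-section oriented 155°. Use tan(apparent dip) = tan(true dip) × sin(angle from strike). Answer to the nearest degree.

5°

The strike is 170° and the section trends 155°; the acute angle between them is β = 15°.
tan(apparent dip) = tan 19° · sin 15° = 0.0891
α = arctan(0.0891) = 5.09°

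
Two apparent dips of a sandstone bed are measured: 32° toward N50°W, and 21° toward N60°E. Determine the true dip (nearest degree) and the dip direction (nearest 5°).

true dip 42°, dip direction 355°

Each apparent-dip line lies in the plane. As unit vectors (x east, y north, z up), v₁ plunges 32°→N50°W and v₂ plunges 21°→N60°E.
The plane normal is n = v₁ × v₂ ∝ (-0.052, 0.661, 0.744).
tan δ = √(n_x²+n_y²)/n_z = 0.663/0.744, so δ = 41.7°.
Dip direction = azimuth of (n_x, n_y) = atan2(-0.052, 0.661) = 356°.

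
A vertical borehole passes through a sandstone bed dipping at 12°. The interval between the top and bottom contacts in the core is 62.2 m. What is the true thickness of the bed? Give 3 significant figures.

60.8 m

True thickness t = h · cos(dip) = 62.2 × cos 12°
t = 62.2 × 0.9781 = 60.841 m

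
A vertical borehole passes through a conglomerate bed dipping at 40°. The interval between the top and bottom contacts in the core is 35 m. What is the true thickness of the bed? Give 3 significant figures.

True thickness t = h · cos(dip) = 35 × cos 40°
t = 35 × 0.7660 = 26.812 m

26.8 m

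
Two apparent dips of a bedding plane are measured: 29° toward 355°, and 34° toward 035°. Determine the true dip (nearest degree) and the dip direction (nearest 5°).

Represent each trace as a vector plunging at its apparent dip toward its trend (east-north-up frame): v₁ = (-0.076, 0.871, -0.485), v₂ = (0.476, 0.679, -0.559).
Cross product v₁ × v₂ gives the pole to the plane: n ∝ (0.158, 0.273, 0.466).
True dip = arccos(n_z / |n|) = arccos(0.8281) = 34.1°.
The horizontal component of n points toward azimuth atan2(n_x, n_y) = 30°, the dip direction.

true dip 34°, dip direction 030°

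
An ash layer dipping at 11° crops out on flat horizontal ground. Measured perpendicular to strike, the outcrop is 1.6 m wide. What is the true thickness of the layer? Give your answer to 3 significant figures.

0.305 m

True thickness t = w · sin(dip) = 1.6 × sin 11°
t = 1.6 × 0.1908 = 0.305 m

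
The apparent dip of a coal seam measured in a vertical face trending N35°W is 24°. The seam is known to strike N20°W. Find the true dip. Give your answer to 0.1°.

59.8°

The section is 15° from the strike.
tan δ = tan α / sin β = tan 24° / sin 15° = 0.4452 / 0.2588 = 1.7202
true dip = arctan 1.7202 = 59.83°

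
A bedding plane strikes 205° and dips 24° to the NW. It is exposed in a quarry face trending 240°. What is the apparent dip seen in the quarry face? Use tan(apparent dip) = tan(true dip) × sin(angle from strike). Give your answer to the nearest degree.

The strike is 205° and the section trends 240°; the acute angle between them is β = 35°.
tan(apparent dip) = tan 24° · sin 35° = 0.2554
α = arctan(0.2554) = 14.33°

14°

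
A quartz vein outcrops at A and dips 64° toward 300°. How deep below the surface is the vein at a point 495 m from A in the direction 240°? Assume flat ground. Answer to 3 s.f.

The hole lies 60° from the dip direction, so the down-dip offset is 495 × cos 60° = 247.50 m.
Depth = down-dip offset × tan(dip) = 247.50 × tan 64° = 247.50 × 2.0503
Depth = 507.45 m

507 m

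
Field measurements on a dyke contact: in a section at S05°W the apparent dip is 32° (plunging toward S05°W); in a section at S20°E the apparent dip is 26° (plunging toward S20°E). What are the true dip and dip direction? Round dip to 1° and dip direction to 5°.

true dip 33°, dip direction 200°

Each apparent-dip line lies in the plane. As unit vectors (x east, y north, z up), v₁ plunges 32°→S05°W and v₂ plunges 26°→S20°E.
Cross product v₁ × v₂ gives the pole to the plane: n ∝ (-0.077, -0.195, 0.322).
Dip δ = arctan(|n_h|/n_z) = arctan(0.210/0.322) = 33.1°.
Dip direction = azimuth of (n_x, n_y) = atan2(-0.077, -0.195) = 202°.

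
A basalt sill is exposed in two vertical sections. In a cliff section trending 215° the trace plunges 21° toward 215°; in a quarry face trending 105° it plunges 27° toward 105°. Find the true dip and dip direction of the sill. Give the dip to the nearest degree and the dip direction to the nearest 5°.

true dip 38°, dip direction 155°

Represent each trace as a vector plunging at its apparent dip toward its trend (east-north-up frame): v₁ = (-0.535, -0.765, -0.358), v₂ = (0.861, -0.231, -0.454).
Cross product v₁ × v₂ gives the pole to the plane: n ∝ (0.265, -0.552, 0.782).
Dip δ = arctan(|n_h|/n_z) = arctan(0.612/0.782) = 38.0°.
Dip direction = azimuth of (n_x, n_y) = atan2(0.265, -0.552) = 154°.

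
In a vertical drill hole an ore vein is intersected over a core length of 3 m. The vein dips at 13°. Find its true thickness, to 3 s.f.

2.92 m

True thickness t = h · cos(dip) = 3 × cos 13°
t = 3 × 0.9744 = 2.923 m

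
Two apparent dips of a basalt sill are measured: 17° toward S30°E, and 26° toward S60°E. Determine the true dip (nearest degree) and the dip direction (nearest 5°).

Represent each trace as a vector plunging at its apparent dip toward its trend (east-north-up frame): v₁ = (0.478, -0.828, -0.292), v₂ = (0.778, -0.449, -0.438).
n = v₁ × v₂ = (0.232, -0.018, 0.430) (taken with n_z > 0).
Dip δ = arctan(|n_h|/n_z) = arctan(0.232/0.430) = 28.4°.
The horizontal component of n points toward azimuth atan2(n_x, n_y) = 94°, the dip direction.

true dip 28°, dip direction 095°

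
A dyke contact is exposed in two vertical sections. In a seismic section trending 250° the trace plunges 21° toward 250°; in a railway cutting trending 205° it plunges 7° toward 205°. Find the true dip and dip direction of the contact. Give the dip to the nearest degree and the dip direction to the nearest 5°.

Represent each trace as a vector plunging at its apparent dip toward its trend (east-north-up frame): v₁ = (-0.877, -0.319, -0.358), v₂ = (-0.419, -0.900, -0.122).
Cross product v₁ × v₂ gives the pole to the plane: n ∝ (-0.283, 0.043, 0.655).
True dip = arccos(n_z / |n|) = arccos(0.9161) = 23.6°.
Dip direction = atan2(-0.283, 0.043) = 279° (azimuth of n's horizontal projection).

true dip 24°, dip direction 280°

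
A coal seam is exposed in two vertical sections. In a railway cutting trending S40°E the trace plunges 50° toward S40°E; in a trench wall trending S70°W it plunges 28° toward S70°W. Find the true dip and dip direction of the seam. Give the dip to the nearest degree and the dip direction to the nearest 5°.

Represent each trace as a vector plunging at its apparent dip toward its trend (east-north-up frame): v₁ = (0.413, -0.492, -0.766), v₂ = (-0.830, -0.302, -0.469).
The plane normal is n = v₁ × v₂ ∝ (0.000, -0.830, 0.533).
True dip = arccos(n_z / |n|) = arccos(0.5408) = 57.3°.
Dip direction = atan2(0.000, -0.830) = 180° (azimuth of n's horizontal projection).

true dip 57°, dip direction 180°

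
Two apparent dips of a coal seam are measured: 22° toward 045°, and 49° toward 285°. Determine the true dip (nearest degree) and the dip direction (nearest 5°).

true dip 58°, dip direction 330°

The two traces are lines in the plane: v₁ = (sin 45°·cos 22°, cos 45°·cos 22°, −sin 22°), v₂ = (sin 285°·cos 49°, cos 285°·cos 49°, −sin 49°).
The plane normal is n = v₁ × v₂ ∝ (-0.431, 0.732, 0.527).
True dip = arccos(n_z / |n|) = arccos(0.5269) = 58.2°.
Dip direction = azimuth of (n_x, n_y) = atan2(-0.431, 0.732) = 330°.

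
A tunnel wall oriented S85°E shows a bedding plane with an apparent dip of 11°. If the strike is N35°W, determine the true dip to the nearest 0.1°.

The section is 50° from the strike.
tan(true dip) = tan 11° / sin 50° = 0.2537
δ = arctan(0.2537) = 14.24°

14.2°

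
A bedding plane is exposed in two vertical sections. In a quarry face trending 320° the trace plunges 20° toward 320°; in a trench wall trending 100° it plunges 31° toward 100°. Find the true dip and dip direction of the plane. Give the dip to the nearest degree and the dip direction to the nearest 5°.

The two traces are lines in the plane: v₁ = (sin 320°·cos 20°, cos 320°·cos 20°, −sin 20°), v₂ = (sin 100°·cos 31°, cos 100°·cos 31°, −sin 31°).
n = v₁ × v₂ = (0.422, 0.600, 0.518) (taken with n_z > 0).
True dip = arccos(n_z / |n|) = arccos(0.5768) = 54.8°.
The horizontal component of n points toward azimuth atan2(n_x, n_y) = 35°, the dip direction.

true dip 55°, dip direction 035°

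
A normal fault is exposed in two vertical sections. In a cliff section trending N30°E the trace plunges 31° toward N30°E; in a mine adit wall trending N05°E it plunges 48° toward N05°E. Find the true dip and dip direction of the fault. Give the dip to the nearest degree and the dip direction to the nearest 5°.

true dip 56°, dip direction 325°

The two traces are lines in the plane: v₁ = (sin 30°·cos 31°, cos 30°·cos 31°, −sin 31°), v₂ = (sin 5°·cos 48°, cos 5°·cos 48°, −sin 48°).
Cross product v₁ × v₂ gives the pole to the plane: n ∝ (-0.208, 0.288, 0.242).
tan δ = √(n_x²+n_y²)/n_z = 0.356/0.242, so δ = 55.7°.
Dip direction = atan2(-0.208, 0.288) = 324° (azimuth of n's horizontal projection).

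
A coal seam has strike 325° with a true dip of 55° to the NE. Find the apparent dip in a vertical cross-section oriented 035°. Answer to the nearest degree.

The strike is 325° and the section trends 035°; the acute angle between them is β = 70°.
tan(apparent dip) = tan 55° · sin 70° = 1.3420
apparent dip = arctan 1.3420 = 53.31°

53°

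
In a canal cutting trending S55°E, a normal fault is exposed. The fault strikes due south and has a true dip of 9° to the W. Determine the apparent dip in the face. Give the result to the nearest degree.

7°

The section lies 55° from the strike.
tan(apparent dip) = tan 9° · sin 55° = 0.1297
apparent dip = arctan 0.1297 = 7.39°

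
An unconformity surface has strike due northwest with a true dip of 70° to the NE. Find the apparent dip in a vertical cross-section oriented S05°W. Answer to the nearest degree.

The strike is due northwest and the section trends S05°W; the acute angle between them is β = 50°.
tan(apparent dip) = tan 70° · sin 50° = 2.1047
α = arctan(2.1047) = 64.59°

65°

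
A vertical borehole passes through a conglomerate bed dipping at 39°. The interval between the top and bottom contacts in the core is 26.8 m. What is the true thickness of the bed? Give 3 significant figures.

True thickness t = h · cos(dip) = 26.8 × cos 39°
t = 26.8 × 0.7771 = 20.828 m

20.8 m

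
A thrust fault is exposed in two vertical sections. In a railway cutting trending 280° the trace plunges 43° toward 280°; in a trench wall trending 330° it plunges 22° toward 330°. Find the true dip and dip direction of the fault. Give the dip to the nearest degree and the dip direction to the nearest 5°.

true dip 44°, dip direction 265°

The two traces are lines in the plane: v₁ = (sin 280°·cos 43°, cos 280°·cos 43°, −sin 43°), v₂ = (sin 330°·cos 22°, cos 330°·cos 22°, −sin 22°).
The plane normal is n = v₁ × v₂ ∝ (-0.500, -0.046, 0.519).
tan δ = √(n_x²+n_y²)/n_z = 0.502/0.519, so δ = 44.0°.
Dip direction = azimuth of (n_x, n_y) = atan2(-0.500, -0.046) = 265°.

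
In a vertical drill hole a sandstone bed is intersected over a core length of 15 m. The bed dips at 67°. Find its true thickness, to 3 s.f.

5.86 m

True thickness t = h · cos(dip) = 15 × cos 67°
t = 15 × 0.3907 = 5.861 m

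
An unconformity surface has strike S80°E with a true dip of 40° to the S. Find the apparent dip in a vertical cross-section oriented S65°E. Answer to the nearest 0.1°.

12.3°

Angle between strike (S80°E) and section (S65°E): β = 15°.
tan(apparent dip) = tan 40° · sin 15° = 0.2172
α = arctan(0.2172) = 12.25°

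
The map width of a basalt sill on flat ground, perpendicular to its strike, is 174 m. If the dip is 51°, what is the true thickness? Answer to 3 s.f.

True thickness t = w · sin(dip) = 174 × sin 51°
t = 174 × 0.7771 = 135.223 m

135 m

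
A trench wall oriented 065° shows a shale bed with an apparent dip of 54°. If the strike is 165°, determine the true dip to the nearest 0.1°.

β = acute angle between strike 165° and section 065° = 80°.
tan δ = tan α / sin β = tan 54° / sin 80° = 1.3764 / 0.9848 = 1.3976
δ = arctan(1.3976) = 54.42°

54.4°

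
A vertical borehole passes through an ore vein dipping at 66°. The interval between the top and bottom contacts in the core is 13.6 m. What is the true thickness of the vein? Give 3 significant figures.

True thickness t = h · cos(dip) = 13.6 × cos 66°
t = 13.6 × 0.4067 = 5.532 m

5.53 m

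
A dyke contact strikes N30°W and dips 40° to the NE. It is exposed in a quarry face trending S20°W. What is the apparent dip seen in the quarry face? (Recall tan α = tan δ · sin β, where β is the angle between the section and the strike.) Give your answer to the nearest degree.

33°

Angle between strike (N30°W) and section (S20°W): β = 50°.
tan α = tan 40° × sin 50° = 0.8391 × 0.7660 = 0.6428
apparent dip = arctan 0.6428 = 32.73°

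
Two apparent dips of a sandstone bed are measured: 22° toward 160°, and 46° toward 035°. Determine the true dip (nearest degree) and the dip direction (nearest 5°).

Each apparent-dip line lies in the plane. As unit vectors (x east, y north, z up), v₁ plunges 22°→160° and v₂ plunges 46°→035°.
n = v₁ × v₂ = (0.840, 0.079, 0.528) (taken with n_z > 0).
True dip = arccos(n_z / |n|) = arccos(0.5303) = 58.0°.
Dip direction = azimuth of (n_x, n_y) = atan2(0.840, 0.079) = 85°.

true dip 58°, dip direction 085°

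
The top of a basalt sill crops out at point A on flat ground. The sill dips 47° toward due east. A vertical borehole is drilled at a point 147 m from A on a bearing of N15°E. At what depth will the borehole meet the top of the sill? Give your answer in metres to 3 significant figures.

40.8 m

The hole lies 75° from the dip direction, so the down-dip offset is 147 × cos 75° = 38.05 m.
Depth = down-dip offset × tan(dip) = 38.05 × tan 47° = 38.05 × 1.0724
Depth = 40.80 m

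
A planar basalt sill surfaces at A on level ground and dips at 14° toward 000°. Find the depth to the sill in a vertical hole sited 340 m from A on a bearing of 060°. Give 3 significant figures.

42.4 m

The hole lies 60° from the dip direction, so the down-dip offset is 340 × cos 60° = 170.00 m.
Depth = down-dip offset × tan(dip) = 170.00 × tan 14° = 170.00 × 0.2493
Depth = 42.39 m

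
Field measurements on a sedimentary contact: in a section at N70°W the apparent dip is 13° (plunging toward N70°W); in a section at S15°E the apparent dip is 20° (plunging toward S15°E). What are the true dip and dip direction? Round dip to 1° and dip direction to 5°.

The two traces are lines in the plane: v₁ = (sin 290°·cos 13°, cos 290°·cos 13°, −sin 13°), v₂ = (sin 165°·cos 20°, cos 165°·cos 20°, −sin 20°).
n = v₁ × v₂ = (-0.318, -0.368, 0.750) (taken with n_z > 0).
Dip δ = arctan(|n_h|/n_z) = arctan(0.486/0.750) = 33.0°.
Dip direction = atan2(-0.318, -0.368) = 221° (azimuth of n's horizontal projection).

true dip 33°, dip direction 220°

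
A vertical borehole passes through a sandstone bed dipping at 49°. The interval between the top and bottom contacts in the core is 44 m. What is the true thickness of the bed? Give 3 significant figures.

28.9 m

True thickness t = h · cos(dip) = 44 × cos 49°
t = 44 × 0.6561 = 28.867 m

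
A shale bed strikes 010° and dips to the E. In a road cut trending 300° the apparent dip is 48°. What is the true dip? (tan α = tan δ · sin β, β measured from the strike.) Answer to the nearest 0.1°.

49.8°

The section is 70° from the strike.
tan(true dip) = tan 48° / sin 70° = 1.1819
δ = arctan(1.1819) = 49.77°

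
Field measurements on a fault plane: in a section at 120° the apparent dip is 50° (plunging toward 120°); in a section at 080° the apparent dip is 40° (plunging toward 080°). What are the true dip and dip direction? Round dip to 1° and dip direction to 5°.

Each apparent-dip line lies in the plane. As unit vectors (x east, y north, z up), v₁ plunges 50°→120° and v₂ plunges 40°→080°.
Cross product v₁ × v₂ gives the pole to the plane: n ∝ (0.308, -0.220, 0.317).
Dip δ = arctan(|n_h|/n_z) = arctan(0.379/0.317) = 50.1°.
Dip direction = atan2(0.308, -0.220) = 126° (azimuth of n's horizontal projection).

true dip 50°, dip direction 125°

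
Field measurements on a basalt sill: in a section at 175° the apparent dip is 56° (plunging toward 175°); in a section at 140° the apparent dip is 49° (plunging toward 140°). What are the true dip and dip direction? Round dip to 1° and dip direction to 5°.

The two traces are lines in the plane: v₁ = (sin 175°·cos 56°, cos 175°·cos 56°, −sin 56°), v₂ = (sin 140°·cos 49°, cos 140°·cos 49°, −sin 49°).
Cross product v₁ × v₂ gives the pole to the plane: n ∝ (0.004, -0.313, 0.210).
True dip = arccos(n_z / |n|) = arccos(0.5581) = 56.1°.
Dip direction = azimuth of (n_x, n_y) = atan2(0.004, -0.313) = 179°.

true dip 56°, dip direction 180°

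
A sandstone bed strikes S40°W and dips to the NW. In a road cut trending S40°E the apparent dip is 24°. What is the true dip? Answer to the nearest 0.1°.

β = acute angle between strike S40°W and section S40°E = 80°.
tan δ = tan α / sin β = tan 24° / sin 80° = 0.4452 / 0.9848 = 0.4521
δ = arctan(0.4521) = 24.33°

24.3°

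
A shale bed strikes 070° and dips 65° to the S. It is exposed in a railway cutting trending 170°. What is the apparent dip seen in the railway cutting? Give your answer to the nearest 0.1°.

64.7°

Angle between strike (070°) and section (170°): β = 80°.
tan α = tan 65° × sin 80° = 2.1445 × 0.9848 = 2.1119
apparent dip = arctan 2.1119 = 64.66°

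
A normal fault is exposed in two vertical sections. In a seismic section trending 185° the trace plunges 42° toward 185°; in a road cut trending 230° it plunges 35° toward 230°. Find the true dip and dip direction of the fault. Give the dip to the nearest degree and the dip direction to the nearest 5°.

true dip 42°, dip direction 190°

The two traces are lines in the plane: v₁ = (sin 185°·cos 42°, cos 185°·cos 42°, −sin 42°), v₂ = (sin 230°·cos 35°, cos 230°·cos 35°, −sin 35°).
The plane normal is n = v₁ × v₂ ∝ (-0.072, -0.383, 0.430).
Dip δ = arctan(|n_h|/n_z) = arctan(0.390/0.430) = 42.1°.
Dip direction = atan2(-0.072, -0.383) = 191° (azimuth of n's horizontal projection).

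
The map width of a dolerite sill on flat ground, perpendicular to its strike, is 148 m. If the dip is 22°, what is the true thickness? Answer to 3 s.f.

55.4 m

True thickness t = w · sin(dip) = 148 × sin 22°
t = 148 × 0.3746 = 55.442 m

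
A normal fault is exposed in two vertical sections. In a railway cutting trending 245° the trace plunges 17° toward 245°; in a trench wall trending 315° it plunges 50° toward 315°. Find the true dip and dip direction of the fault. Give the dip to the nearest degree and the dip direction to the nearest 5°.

Each apparent-dip line lies in the plane. As unit vectors (x east, y north, z up), v₁ plunges 17°→245° and v₂ plunges 50°→315°.
The plane normal is n = v₁ × v₂ ∝ (-0.442, 0.531, 0.578).
Dip δ = arctan(|n_h|/n_z) = arctan(0.691/0.578) = 50.1°.
Dip direction = azimuth of (n_x, n_y) = atan2(-0.442, 0.531) = 320°.

true dip 50°, dip direction 320°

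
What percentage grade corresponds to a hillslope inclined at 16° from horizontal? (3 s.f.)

28.7%

grade % = 100 × tan 16° = 100 × 0.2867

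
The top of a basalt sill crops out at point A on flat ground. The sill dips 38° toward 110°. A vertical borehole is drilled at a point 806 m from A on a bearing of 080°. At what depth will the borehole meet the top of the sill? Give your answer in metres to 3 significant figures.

The hole lies 30° from the dip direction, so the down-dip offset is 806 × cos 30° = 698.02 m.
Depth = down-dip offset × tan(dip) = 698.02 × tan 38° = 698.02 × 0.7813
Depth = 545.35 m

545 m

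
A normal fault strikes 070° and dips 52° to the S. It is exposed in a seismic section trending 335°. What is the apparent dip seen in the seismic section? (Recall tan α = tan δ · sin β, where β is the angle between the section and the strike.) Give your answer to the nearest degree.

The section lies 85° from the strike.
tan(apparent dip) = tan 52° · sin 85° = 1.2751
apparent dip = arctan 1.2751 = 51.89°

52°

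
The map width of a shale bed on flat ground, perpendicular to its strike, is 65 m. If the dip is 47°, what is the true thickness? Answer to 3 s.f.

True thickness t = w · sin(dip) = 65 × sin 47°
t = 65 × 0.7314 = 47.538 m

47.5 m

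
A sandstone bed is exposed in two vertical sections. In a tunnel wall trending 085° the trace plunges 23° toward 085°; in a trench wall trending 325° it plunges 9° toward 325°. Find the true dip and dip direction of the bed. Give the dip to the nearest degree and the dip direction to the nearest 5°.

Each apparent-dip line lies in the plane. As unit vectors (x east, y north, z up), v₁ plunges 23°→085° and v₂ plunges 9°→325°.
Cross product v₁ × v₂ gives the pole to the plane: n ∝ (0.304, 0.365, 0.787).
tan δ = √(n_x²+n_y²)/n_z = 0.475/0.787, so δ = 31.1°.
Dip direction = atan2(0.304, 0.365) = 40° (azimuth of n's horizontal projection).

true dip 31°, dip direction 040°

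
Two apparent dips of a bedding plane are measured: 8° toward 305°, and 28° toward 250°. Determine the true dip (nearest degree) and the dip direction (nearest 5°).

Represent each trace as a vector plunging at its apparent dip toward its trend (east-north-up frame): v₁ = (-0.811, 0.568, -0.139), v₂ = (-0.830, -0.302, -0.469).
Cross product v₁ × v₂ gives the pole to the plane: n ∝ (-0.309, -0.265, 0.716).
tan δ = √(n_x²+n_y²)/n_z = 0.407/0.716, so δ = 29.6°.
Dip direction = atan2(-0.309, -0.265) = 229° (azimuth of n's horizontal projection).

true dip 30°, dip direction 230°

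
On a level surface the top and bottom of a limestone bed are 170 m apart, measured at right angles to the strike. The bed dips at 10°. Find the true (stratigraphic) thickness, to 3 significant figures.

29.5 m

True thickness t = w · sin(dip) = 170 × sin 10°
t = 170 × 0.1736 = 29.520 m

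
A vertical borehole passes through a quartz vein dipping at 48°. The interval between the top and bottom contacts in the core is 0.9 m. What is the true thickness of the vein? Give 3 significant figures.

True thickness t = h · cos(dip) = 0.9 × cos 48°
t = 0.9 × 0.6691 = 0.602 m

0.602 m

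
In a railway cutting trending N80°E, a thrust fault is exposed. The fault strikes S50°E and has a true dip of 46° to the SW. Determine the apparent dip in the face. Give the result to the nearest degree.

38°

The strike is S50°E and the section trends N80°E; the acute angle between them is β = 50°.
tan α = tan 46° × sin 50° = 1.0355 × 0.7660 = 0.7933
apparent dip = arctan 0.7933 = 38.42°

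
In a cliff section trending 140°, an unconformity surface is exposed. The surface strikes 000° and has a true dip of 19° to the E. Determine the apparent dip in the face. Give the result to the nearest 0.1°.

The section lies 40° from the strike.
tan(apparent dip) = tan 19° · sin 40° = 0.2213
α = arctan(0.2213) = 12.48°

12.5°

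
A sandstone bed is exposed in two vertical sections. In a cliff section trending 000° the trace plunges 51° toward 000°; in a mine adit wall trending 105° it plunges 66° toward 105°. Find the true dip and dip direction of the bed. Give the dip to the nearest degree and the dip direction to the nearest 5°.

true dip 71°, dip direction 065°

Each apparent-dip line lies in the plane. As unit vectors (x east, y north, z up), v₁ plunges 51°→000° and v₂ plunges 66°→105°.
The plane normal is n = v₁ × v₂ ∝ (0.657, 0.305, 0.247).
tan δ = √(n_x²+n_y²)/n_z = 0.724/0.247, so δ = 71.2°.
Dip direction = atan2(0.657, 0.305) = 65° (azimuth of n's horizontal projection).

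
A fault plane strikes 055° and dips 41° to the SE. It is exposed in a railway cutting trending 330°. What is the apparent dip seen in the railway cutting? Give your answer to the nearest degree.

Angle between strike (055°) and section (330°): β = 85°.
tan α = tan 41° × sin 85° = 0.8693 × 0.9962 = 0.8660
α = arctan(0.8660) = 40.89°

41°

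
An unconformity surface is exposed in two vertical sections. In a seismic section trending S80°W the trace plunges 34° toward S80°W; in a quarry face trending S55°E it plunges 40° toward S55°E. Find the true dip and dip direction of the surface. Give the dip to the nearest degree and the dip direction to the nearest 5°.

The two traces are lines in the plane: v₁ = (sin 260°·cos 34°, cos 260°·cos 34°, −sin 34°), v₂ = (sin 125°·cos 40°, cos 125°·cos 40°, −sin 40°).
The plane normal is n = v₁ × v₂ ∝ (-0.153, -0.876, 0.449).
Dip δ = arctan(|n_h|/n_z) = arctan(0.889/0.449) = 63.2°.
The horizontal component of n points toward azimuth atan2(n_x, n_y) = 190°, the dip direction.

true dip 63°, dip direction 190°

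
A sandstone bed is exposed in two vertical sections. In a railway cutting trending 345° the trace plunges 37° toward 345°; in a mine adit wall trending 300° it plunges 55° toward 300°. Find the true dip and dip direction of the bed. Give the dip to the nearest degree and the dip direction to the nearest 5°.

true dip 56°, dip direction 285°

The two traces are lines in the plane: v₁ = (sin 345°·cos 37°, cos 345°·cos 37°, −sin 37°), v₂ = (sin 300°·cos 55°, cos 300°·cos 55°, −sin 55°).
n = v₁ × v₂ = (-0.459, 0.130, 0.324) (taken with n_z > 0).
True dip = arccos(n_z / |n|) = arccos(0.5616) = 55.8°.
Dip direction = atan2(-0.459, 0.130) = 286° (azimuth of n's horizontal projection).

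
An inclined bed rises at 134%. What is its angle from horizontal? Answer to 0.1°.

tan θ = 134/100 = 1.3400
θ = arctan(1.3400) = 53.27°

53.3°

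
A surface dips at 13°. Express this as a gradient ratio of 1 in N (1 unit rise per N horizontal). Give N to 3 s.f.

1 in 4.33

1 : N means tan θ = 1/N, so N = 1/tan 13° = 1/0.2309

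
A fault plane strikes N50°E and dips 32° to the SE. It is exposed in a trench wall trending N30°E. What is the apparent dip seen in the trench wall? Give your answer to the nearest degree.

12°

The strike is N50°E and the section trends N30°E; the acute angle between them is β = 20°.
tan(apparent dip) = tan 32° · sin 20° = 0.2137
α = arctan(0.2137) = 12.06°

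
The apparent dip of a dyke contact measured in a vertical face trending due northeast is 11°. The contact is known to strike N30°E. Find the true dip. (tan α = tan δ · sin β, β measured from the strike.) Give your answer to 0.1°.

β = acute angle between strike N30°E and section due northeast = 15°.
tan(true dip) = tan 11° / sin 15° = 0.7510
true dip = arctan 0.7510 = 36.91°

36.9°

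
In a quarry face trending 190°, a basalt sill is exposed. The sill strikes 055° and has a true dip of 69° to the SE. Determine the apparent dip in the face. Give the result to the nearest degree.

62°

The strike is 055° and the section trends 190°; the acute angle between them is β = 45°.
tan(apparent dip) = tan 69° · sin 45° = 1.8421
α = arctan(1.8421) = 61.50°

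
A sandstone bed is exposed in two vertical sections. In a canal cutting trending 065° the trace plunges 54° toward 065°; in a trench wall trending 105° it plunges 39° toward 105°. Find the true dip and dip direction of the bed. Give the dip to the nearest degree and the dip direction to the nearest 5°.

true dip 55°, dip direction 050°

Represent each trace as a vector plunging at its apparent dip toward its trend (east-north-up frame): v₁ = (0.533, 0.248, -0.809), v₂ = (0.751, -0.201, -0.629).
n = v₁ × v₂ = (0.319, 0.272, 0.294) (taken with n_z > 0).
True dip = arccos(n_z / |n|) = arccos(0.5736) = 55.0°.
The horizontal component of n points toward azimuth atan2(n_x, n_y) = 50°, the dip direction.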